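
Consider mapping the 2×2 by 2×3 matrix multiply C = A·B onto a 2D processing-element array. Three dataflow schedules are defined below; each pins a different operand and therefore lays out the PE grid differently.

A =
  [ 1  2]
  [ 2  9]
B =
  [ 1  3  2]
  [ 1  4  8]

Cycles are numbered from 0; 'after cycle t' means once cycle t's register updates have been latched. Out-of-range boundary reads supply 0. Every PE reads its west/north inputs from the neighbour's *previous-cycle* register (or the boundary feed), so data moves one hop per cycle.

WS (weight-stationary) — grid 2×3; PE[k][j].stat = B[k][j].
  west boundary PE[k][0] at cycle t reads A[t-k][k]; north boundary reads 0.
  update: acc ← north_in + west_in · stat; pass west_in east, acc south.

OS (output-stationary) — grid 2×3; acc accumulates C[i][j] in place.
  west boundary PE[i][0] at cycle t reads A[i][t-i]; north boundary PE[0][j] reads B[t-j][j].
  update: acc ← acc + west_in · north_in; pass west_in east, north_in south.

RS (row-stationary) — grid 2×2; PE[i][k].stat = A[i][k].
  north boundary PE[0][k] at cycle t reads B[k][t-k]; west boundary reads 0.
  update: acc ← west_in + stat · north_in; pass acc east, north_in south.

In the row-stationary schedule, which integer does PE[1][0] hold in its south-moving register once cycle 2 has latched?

RS (2×2). Following PE[1][0] plus its west/north inputs:
  cycle 0: PE[0][0] → acc 1, east 1, south 1
  cycle 0: PE[1][0] → acc 0, east 0, south 0
  cycle 1: PE[0][0] → acc 3, east 3, south 3
  cycle 1: PE[1][0] → acc 2, east 2, south 1
  cycle 2: PE[0][0] → acc 2, east 2, south 2
  cycle 2: PE[1][0] → acc 6, east 6, south 3

register = 3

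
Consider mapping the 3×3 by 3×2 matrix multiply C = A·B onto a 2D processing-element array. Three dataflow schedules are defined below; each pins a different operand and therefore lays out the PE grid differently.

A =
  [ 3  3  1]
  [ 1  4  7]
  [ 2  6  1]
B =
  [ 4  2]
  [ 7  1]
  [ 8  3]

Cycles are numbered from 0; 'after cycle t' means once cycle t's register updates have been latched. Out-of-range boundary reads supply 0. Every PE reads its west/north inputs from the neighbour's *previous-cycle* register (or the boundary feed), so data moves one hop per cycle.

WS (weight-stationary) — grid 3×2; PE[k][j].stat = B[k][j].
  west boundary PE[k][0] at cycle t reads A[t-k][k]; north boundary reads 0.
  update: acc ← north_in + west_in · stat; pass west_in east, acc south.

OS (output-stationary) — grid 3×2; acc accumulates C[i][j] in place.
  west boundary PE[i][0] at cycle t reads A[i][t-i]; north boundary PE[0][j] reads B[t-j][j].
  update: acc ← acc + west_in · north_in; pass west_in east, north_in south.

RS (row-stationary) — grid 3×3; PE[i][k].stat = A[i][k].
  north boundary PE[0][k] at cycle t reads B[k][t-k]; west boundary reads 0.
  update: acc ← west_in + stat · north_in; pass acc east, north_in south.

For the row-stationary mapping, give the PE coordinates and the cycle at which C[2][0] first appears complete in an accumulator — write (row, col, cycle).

RS — PE[2][2] is where C[2][0] collects:
  cycle 0: PE[2][2] → acc 0, east 0, south 0
  cycle 1: PE[2][2] → acc 0, east 0, south 0
  cycle 2: PE[2][2] → acc 0, east 0, south 0
  cycle 3: PE[2][2] → acc 0, east 0, south 0
  cycle 4: PE[2][2] → acc 58, east 58, south 8

(row, col, cycle) = (2, 2, 4)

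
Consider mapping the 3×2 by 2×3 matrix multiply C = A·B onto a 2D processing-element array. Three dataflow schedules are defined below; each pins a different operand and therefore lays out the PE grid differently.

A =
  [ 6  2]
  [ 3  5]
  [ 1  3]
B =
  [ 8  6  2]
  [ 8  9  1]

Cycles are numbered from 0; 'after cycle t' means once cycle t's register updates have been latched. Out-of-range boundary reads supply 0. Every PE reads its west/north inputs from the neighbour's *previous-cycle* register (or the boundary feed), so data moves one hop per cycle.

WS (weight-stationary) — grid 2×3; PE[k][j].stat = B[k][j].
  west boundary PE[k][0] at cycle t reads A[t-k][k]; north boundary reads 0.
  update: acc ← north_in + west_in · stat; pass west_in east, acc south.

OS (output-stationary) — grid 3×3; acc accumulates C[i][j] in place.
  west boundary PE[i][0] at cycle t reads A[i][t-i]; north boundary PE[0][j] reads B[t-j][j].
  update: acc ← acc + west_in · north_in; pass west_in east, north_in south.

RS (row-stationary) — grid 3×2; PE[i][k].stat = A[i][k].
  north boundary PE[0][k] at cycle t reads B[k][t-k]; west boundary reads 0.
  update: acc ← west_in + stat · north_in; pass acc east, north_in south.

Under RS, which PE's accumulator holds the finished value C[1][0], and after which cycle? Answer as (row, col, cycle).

Under RS, C[1][0] lands at PE[1][1]:
  0: (1,1).acc=0  regs=<0,0>
  1: (1,1).acc=0  regs=<0,0>
  2: (1,1).acc=64  regs=<64,8>

(row, col, cycle) = (1, 1, 2)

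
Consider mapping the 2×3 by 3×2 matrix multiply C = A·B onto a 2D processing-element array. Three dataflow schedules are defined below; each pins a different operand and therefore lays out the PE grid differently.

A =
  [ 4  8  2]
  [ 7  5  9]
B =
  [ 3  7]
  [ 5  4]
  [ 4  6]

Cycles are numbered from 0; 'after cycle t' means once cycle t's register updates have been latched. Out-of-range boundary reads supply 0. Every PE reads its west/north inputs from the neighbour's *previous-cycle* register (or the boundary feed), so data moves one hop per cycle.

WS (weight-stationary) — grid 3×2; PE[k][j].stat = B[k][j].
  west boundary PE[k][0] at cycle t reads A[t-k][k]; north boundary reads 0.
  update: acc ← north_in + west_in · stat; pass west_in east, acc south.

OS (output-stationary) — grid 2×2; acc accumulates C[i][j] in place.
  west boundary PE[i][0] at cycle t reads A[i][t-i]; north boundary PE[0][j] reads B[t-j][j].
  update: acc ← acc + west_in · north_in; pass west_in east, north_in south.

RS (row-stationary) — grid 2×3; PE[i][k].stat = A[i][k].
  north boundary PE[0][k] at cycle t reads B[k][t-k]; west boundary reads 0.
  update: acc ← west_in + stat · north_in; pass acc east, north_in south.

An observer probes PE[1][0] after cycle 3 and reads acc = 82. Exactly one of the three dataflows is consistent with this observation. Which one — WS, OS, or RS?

— WS: 3×2; PE[1][0] trace:
  cycle 0: PE[1][0] → acc 0, east 0, south 0
  cycle 1: PE[1][0] → acc 52, east 8, south 52
  cycle 2: PE[1][0] → acc 46, east 5, south 46
  cycle 3: PE[1][0] → acc 0, east 0, south 0
— OS: 2×2; PE[1][0] trace:
  cycle 0: PE[1][0] → acc 0, east 0, south 0
  cycle 1: PE[1][0] → acc 21, east 7, south 3
  cycle 2: PE[1][0] → acc 46, east 5, south 5
  cycle 3: PE[1][0] → acc 82, east 9, south 4
— RS: 2×3; PE[1][0] trace:
  cycle 0: PE[1][0] → acc 0, east 0, south 0
  cycle 1: PE[1][0] → acc 21, east 21, south 3
  cycle 2: PE[1][0] → acc 49, east 49, south 7
  cycle 3: PE[1][0] → acc 0, east 0, south 0

dataflow = OS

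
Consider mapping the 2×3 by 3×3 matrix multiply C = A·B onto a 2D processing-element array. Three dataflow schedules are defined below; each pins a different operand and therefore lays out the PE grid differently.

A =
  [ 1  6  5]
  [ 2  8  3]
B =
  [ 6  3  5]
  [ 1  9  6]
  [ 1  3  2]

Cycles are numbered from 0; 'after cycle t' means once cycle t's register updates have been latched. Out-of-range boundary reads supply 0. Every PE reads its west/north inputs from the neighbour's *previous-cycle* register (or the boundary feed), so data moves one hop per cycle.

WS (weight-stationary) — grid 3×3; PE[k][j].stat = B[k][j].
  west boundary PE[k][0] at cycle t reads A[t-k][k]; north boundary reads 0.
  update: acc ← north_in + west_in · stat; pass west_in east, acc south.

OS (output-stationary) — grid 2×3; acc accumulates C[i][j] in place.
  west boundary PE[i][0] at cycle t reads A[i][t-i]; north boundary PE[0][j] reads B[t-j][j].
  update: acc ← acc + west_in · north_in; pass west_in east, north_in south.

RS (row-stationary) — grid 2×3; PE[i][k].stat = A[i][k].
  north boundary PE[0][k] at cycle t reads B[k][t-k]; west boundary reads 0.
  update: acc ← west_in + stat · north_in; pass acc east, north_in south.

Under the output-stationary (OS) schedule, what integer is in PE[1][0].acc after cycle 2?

PE[1][0].acc = 20

OS on a 2×3 grid — tracing PE[1][0] and its feeders:
  [0] (0,0) acc=6 (h:1 v:6)
  [0] (1,0) acc=0 (h:0 v:0)
  [1] (0,0) acc=12 (h:6 v:1)
  [1] (1,0) acc=12 (h:2 v:6)
  [2] (0,0) acc=17 (h:5 v:1)
  [2] (1,0) acc=20 (h:8 v:1)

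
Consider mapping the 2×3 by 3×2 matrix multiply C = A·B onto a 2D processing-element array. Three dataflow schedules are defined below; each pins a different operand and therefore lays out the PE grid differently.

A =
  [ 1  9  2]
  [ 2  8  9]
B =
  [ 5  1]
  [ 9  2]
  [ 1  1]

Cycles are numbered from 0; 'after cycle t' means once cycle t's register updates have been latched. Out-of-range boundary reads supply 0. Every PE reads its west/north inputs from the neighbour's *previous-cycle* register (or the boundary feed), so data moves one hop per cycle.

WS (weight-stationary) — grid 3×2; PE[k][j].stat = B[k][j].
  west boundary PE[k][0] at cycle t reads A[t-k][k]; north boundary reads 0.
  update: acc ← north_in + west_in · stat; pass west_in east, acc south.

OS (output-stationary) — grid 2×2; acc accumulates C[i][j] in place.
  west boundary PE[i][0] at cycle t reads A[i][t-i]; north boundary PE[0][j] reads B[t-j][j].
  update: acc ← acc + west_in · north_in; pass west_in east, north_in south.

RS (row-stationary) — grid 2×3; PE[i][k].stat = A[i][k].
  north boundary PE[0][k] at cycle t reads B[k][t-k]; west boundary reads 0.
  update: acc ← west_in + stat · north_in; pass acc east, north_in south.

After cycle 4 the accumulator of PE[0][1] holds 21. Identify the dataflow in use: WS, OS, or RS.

WS (3×2 grid), PE[0][1]:
  c0 r0c1: 0 / 0 / 0
  c1 r0c1: 1 / 1 / 1
  c2 r0c1: 2 / 2 / 2
  c3 r0c1: 0 / 0 / 0
  c4 r0c1: 0 / 0 / 0
OS (2×2 grid), PE[0][1]:
  c0 r0c1: 0 / 0 / 0
  c1 r0c1: 1 / 1 / 1
  c2 r0c1: 19 / 9 / 2
  c3 r0c1: 21 / 2 / 1
  c4 r0c1: 21 / 0 / 0
RS (2×3 grid), PE[0][1]:
  c0 r0c1: 0 / 0 / 0
  c1 r0c1: 86 / 86 / 9
  c2 r0c1: 19 / 19 / 2
  c3 r0c1: 0 / 0 / 0
  c4 r0c1: 0 / 0 / 0

dataflow = OS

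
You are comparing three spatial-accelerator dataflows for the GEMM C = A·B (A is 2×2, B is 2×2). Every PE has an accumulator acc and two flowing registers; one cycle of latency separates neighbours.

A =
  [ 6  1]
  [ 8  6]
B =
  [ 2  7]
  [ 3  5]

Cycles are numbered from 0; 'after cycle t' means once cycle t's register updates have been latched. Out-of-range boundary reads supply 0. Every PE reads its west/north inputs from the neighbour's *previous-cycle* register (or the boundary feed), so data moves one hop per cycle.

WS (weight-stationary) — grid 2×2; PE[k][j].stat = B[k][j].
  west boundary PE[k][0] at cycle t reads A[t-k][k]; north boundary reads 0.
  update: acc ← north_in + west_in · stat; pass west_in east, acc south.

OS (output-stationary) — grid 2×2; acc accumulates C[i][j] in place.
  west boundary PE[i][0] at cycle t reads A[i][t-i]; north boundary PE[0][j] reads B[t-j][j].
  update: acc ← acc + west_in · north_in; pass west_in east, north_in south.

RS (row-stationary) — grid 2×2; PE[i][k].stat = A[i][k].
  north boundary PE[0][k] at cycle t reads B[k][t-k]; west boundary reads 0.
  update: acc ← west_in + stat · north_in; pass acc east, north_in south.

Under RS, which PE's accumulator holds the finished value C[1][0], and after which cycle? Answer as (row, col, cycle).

(row, col, cycle) = (1, 1, 2)

Under RS, C[1][0] lands at PE[1][1]:
  cycle 0: PE[1][1] → acc 0, east 0, south 0
  cycle 1: PE[1][1] → acc 0, east 0, south 0
  cycle 2: PE[1][1] → acc 34, east 34, south 3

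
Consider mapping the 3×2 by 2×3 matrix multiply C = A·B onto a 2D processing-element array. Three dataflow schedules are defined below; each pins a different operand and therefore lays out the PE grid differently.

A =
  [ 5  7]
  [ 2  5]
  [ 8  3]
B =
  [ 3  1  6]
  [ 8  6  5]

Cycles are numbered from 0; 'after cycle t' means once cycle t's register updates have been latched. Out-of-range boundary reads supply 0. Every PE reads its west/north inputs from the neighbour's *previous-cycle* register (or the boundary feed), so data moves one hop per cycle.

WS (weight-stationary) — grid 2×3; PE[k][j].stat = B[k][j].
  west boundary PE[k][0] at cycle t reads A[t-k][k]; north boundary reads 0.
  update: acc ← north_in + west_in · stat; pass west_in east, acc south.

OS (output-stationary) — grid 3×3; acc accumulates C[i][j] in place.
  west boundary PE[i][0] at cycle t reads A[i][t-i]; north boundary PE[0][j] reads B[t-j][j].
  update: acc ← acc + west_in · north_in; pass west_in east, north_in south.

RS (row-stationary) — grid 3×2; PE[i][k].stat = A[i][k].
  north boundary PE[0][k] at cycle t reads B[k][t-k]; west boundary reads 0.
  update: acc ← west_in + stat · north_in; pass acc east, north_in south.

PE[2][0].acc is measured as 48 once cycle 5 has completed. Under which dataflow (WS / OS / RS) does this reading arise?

WS (2×3): PE[2][0] does not exist.
— OS: 3×3; PE[2][0] trace:
  t=0 PE[2][0]: acc=0 h=0 v=0
  t=1 PE[2][0]: acc=0 h=0 v=0
  t=2 PE[2][0]: acc=24 h=8 v=3
  t=3 PE[2][0]: acc=48 h=3 v=8
  t=4 PE[2][0]: acc=48 h=0 v=0
  t=5 PE[2][0]: acc=48 h=0 v=0
— RS: 3×2; PE[2][0] trace:
  t=0 PE[2][0]: acc=0 h=0 v=0
  t=1 PE[2][0]: acc=0 h=0 v=0
  t=2 PE[2][0]: acc=24 h=24 v=3
  t=3 PE[2][0]: acc=8 h=8 v=1
  t=4 PE[2][0]: acc=48 h=48 v=6
  t=5 PE[2][0]: acc=0 h=0 v=0

dataflow = OS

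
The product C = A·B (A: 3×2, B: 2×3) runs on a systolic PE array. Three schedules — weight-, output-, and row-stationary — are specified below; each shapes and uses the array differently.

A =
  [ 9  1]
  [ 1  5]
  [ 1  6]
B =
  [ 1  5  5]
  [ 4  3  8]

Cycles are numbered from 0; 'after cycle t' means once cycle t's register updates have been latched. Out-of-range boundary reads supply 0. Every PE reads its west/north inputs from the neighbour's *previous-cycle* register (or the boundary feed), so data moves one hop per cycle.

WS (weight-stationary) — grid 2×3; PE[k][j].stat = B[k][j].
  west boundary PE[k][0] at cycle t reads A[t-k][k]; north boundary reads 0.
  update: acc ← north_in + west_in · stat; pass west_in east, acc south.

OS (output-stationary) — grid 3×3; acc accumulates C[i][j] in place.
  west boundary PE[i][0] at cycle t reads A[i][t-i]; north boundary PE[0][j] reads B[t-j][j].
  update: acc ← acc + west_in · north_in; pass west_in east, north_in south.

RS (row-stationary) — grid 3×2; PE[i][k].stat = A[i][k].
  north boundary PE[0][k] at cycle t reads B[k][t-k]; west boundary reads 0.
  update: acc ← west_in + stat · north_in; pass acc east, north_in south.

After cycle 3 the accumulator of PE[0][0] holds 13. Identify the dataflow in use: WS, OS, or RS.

dataflow = OS

WS [2×3] PE[0][0] across cycles:
  t=0 PE[0][0]: acc=9 h=9 v=9
  t=1 PE[0][0]: acc=1 h=1 v=1
  t=2 PE[0][0]: acc=1 h=1 v=1
  t=3 PE[0][0]: acc=0 h=0 v=0
OS [3×3] PE[0][0] across cycles:
  t=0 PE[0][0]: acc=9 h=9 v=1
  t=1 PE[0][0]: acc=13 h=1 v=4
  t=2 PE[0][0]: acc=13 h=0 v=0
  t=3 PE[0][0]: acc=13 h=0 v=0
RS [3×2] PE[0][0] across cycles:
  t=0 PE[0][0]: acc=9 h=9 v=1
  t=1 PE[0][0]: acc=45 h=45 v=5
  t=2 PE[0][0]: acc=45 h=45 v=5
  t=3 PE[0][0]: acc=0 h=0 v=0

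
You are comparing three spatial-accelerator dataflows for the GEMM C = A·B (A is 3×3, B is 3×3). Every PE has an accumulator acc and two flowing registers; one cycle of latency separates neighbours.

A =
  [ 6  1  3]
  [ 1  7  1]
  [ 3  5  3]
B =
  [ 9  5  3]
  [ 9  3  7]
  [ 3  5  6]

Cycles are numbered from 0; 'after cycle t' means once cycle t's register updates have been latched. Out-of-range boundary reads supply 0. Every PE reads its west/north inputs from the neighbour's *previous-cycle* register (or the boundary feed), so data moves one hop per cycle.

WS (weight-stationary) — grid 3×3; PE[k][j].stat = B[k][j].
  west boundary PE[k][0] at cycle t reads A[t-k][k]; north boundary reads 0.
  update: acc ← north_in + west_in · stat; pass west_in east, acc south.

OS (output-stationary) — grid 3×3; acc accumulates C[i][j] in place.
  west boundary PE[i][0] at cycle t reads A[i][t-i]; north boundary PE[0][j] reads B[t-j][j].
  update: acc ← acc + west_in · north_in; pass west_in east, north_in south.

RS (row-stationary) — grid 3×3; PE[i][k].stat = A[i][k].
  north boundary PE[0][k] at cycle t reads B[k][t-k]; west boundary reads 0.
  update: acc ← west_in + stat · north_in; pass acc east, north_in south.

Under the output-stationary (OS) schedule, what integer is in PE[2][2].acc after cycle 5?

PE[2][2].acc = 44

OS (3×3). Following PE[2][2] plus its west/north inputs:
  step 0 · PE1,2: acc=0; fwd→0 fwd↓0
  step 0 · PE2,1: acc=0; fwd→0 fwd↓0
  step 0 · PE2,2: acc=0; fwd→0 fwd↓0
  step 1 · PE1,2: acc=0; fwd→0 fwd↓0
  step 1 · PE2,1: acc=0; fwd→0 fwd↓0
  step 1 · PE2,2: acc=0; fwd→0 fwd↓0
  step 2 · PE1,2: acc=0; fwd→0 fwd↓0
  step 2 · PE2,1: acc=0; fwd→0 fwd↓0
  step 2 · PE2,2: acc=0; fwd→0 fwd↓0
  step 3 · PE1,2: acc=3; fwd→1 fwd↓3
  step 3 · PE2,1: acc=15; fwd→3 fwd↓5
  step 3 · PE2,2: acc=0; fwd→0 fwd↓0
  step 4 · PE1,2: acc=52; fwd→7 fwd↓7
  step 4 · PE2,1: acc=30; fwd→5 fwd↓3
  step 4 · PE2,2: acc=9; fwd→3 fwd↓3
  step 5 · PE1,2: acc=58; fwd→1 fwd↓6
  step 5 · PE2,1: acc=45; fwd→3 fwd↓5
  step 5 · PE2,2: acc=44; fwd→5 fwd↓7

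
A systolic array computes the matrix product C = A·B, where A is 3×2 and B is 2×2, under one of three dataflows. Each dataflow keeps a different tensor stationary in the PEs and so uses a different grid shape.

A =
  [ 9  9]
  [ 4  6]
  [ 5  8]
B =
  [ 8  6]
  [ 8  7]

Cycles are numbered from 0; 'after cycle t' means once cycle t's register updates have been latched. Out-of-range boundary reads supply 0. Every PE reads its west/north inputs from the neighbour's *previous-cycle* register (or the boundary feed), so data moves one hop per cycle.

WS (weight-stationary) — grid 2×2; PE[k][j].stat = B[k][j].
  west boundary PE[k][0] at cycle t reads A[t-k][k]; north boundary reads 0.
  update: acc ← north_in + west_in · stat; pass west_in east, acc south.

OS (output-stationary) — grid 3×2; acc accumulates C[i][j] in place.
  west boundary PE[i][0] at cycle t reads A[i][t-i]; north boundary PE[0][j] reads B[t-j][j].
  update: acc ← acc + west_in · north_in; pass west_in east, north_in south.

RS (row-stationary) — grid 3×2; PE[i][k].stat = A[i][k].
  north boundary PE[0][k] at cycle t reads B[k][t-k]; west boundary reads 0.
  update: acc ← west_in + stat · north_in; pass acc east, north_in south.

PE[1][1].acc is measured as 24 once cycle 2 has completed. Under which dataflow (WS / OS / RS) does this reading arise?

Under WS (2×2), PE[1][1]:
  t=0 PE[1][1]: acc=0 h=0 v=0
  t=1 PE[1][1]: acc=0 h=0 v=0
  t=2 PE[1][1]: acc=117 h=9 v=117
Under OS (3×2), PE[1][1]:
  t=0 PE[1][1]: acc=0 h=0 v=0
  t=1 PE[1][1]: acc=0 h=0 v=0
  t=2 PE[1][1]: acc=24 h=4 v=6
Under RS (3×2), PE[1][1]:
  t=0 PE[1][1]: acc=0 h=0 v=0
  t=1 PE[1][1]: acc=0 h=0 v=0
  t=2 PE[1][1]: acc=80 h=80 v=8

dataflow = OS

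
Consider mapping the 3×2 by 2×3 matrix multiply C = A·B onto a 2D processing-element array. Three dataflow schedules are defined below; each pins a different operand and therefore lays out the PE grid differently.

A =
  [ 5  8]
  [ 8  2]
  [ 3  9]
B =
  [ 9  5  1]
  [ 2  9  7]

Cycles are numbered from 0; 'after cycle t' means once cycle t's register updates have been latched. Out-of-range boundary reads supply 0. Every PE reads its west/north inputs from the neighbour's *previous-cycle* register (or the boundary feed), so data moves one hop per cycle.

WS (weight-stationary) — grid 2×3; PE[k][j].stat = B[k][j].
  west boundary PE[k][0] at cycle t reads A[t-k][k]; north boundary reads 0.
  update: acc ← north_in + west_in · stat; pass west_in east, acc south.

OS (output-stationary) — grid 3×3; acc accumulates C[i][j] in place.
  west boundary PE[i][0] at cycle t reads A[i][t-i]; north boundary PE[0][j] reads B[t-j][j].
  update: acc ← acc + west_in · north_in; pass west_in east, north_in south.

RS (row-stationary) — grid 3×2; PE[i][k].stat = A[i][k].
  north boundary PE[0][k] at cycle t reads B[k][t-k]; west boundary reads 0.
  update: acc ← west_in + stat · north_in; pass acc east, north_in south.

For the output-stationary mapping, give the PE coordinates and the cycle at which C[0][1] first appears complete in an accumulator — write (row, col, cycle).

OS: C[0][1] accumulates in PE[0][1]:
  after 0 — PE[0][1] acc=0, pass-E 0, pass-S 0
  after 1 — PE[0][1] acc=25, pass-E 5, pass-S 5
  after 2 — PE[0][1] acc=97, pass-E 8, pass-S 9

(row, col, cycle) = (0, 1, 2)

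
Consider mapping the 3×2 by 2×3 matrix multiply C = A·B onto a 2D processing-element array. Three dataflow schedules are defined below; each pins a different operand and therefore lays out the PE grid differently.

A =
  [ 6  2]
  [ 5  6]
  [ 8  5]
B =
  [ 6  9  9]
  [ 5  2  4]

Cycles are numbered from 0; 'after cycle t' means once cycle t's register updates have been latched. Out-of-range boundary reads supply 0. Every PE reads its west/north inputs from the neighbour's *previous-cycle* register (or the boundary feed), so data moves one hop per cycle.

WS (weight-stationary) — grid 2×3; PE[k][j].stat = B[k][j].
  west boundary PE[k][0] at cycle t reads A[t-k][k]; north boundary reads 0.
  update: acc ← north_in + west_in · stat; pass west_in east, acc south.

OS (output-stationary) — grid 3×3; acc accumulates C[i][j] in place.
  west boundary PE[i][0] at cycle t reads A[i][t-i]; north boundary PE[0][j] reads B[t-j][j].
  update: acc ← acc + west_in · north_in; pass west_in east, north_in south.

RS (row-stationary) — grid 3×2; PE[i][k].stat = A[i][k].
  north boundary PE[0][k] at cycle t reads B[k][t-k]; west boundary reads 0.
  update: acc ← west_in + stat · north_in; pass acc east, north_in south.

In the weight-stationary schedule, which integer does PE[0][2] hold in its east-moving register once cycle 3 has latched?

register = 5

WS 2×3: PE[0][2] cycle-by-cycle (with neighbour feeds):
  [0] (0,1) acc=0 (h:0 v:0)
  [0] (0,2) acc=0 (h:0 v:0)
  [1] (0,1) acc=54 (h:6 v:54)
  [1] (0,2) acc=0 (h:0 v:0)
  [2] (0,1) acc=45 (h:5 v:45)
  [2] (0,2) acc=54 (h:6 v:54)
  [3] (0,1) acc=72 (h:8 v:72)
  [3] (0,2) acc=45 (h:5 v:45)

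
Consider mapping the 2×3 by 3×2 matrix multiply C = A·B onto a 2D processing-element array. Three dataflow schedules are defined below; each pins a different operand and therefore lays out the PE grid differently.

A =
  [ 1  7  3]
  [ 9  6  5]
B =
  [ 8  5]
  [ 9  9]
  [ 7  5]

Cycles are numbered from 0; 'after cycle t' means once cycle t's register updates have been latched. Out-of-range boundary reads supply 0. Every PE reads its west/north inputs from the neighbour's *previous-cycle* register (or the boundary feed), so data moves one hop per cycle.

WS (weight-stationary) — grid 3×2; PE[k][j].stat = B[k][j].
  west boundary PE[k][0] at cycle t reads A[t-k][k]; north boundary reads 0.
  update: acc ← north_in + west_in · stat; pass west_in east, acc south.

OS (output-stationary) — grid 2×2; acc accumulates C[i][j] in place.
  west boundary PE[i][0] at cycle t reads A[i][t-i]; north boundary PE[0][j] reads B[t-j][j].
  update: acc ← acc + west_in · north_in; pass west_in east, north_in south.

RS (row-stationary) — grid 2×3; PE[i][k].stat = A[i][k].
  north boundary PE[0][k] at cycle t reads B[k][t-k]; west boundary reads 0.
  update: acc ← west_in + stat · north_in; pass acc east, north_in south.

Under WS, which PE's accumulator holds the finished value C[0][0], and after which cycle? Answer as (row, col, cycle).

Under WS, C[0][0] lands at PE[2][0]:
  t=0 PE[2][0]: acc=0 h=0 v=0
  t=1 PE[2][0]: acc=0 h=0 v=0
  t=2 PE[2][0]: acc=92 h=3 v=92

(row, col, cycle) = (2, 0, 2)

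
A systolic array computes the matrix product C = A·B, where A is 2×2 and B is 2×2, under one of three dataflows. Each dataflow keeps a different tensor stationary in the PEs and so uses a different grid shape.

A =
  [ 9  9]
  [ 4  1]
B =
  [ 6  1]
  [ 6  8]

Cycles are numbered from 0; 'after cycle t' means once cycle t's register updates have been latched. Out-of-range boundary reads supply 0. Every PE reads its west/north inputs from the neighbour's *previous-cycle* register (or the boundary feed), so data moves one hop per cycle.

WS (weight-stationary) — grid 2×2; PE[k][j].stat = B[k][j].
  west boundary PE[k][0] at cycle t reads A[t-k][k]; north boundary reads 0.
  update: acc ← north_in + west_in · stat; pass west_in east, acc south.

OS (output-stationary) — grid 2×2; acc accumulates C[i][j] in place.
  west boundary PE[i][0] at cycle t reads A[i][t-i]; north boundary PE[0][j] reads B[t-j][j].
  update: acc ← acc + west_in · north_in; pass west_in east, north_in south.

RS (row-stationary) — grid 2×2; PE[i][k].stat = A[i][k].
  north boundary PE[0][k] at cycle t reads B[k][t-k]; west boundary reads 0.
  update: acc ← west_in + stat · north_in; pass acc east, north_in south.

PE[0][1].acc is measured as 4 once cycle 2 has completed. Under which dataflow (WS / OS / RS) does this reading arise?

WS (2×2 grid), PE[0][1]:
  step 0 · PE0,1: acc=0; fwd→0 fwd↓0
  step 1 · PE0,1: acc=9; fwd→9 fwd↓9
  step 2 · PE0,1: acc=4; fwd→4 fwd↓4
OS (2×2 grid), PE[0][1]:
  step 0 · PE0,1: acc=0; fwd→0 fwd↓0
  step 1 · PE0,1: acc=9; fwd→9 fwd↓1
  step 2 · PE0,1: acc=81; fwd→9 fwd↓8
RS (2×2 grid), PE[0][1]:
  step 0 · PE0,1: acc=0; fwd→0 fwd↓0
  step 1 · PE0,1: acc=108; fwd→108 fwd↓6
  step 2 · PE0,1: acc=81; fwd→81 fwd↓8

dataflow = WS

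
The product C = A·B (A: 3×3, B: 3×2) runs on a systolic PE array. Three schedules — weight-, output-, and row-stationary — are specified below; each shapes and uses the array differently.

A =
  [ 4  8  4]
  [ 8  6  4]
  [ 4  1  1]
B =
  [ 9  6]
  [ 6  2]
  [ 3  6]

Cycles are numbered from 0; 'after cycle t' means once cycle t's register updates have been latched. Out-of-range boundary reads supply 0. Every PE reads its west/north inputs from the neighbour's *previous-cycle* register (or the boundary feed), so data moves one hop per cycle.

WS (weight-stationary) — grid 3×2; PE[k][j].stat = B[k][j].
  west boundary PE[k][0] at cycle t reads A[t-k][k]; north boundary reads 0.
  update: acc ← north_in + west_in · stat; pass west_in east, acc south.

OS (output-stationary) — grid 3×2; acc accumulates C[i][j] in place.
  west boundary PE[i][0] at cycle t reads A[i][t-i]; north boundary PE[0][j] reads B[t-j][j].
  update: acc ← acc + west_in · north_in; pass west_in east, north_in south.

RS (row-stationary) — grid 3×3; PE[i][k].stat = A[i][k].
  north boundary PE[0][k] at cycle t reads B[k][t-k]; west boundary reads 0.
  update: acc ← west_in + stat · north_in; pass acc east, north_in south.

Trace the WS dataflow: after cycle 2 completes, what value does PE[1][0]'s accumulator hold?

PE[1][0].acc = 108

Tracing WS — 3×2 array, target PE[1][0]:
  cycle 0: PE[0][0] → acc 36, east 4, south 36
  cycle 0: PE[1][0] → acc 0, east 0, south 0
  cycle 1: PE[0][0] → acc 72, east 8, south 72
  cycle 1: PE[1][0] → acc 84, east 8, south 84
  cycle 2: PE[0][0] → acc 36, east 4, south 36
  cycle 2: PE[1][0] → acc 108, east 6, south 108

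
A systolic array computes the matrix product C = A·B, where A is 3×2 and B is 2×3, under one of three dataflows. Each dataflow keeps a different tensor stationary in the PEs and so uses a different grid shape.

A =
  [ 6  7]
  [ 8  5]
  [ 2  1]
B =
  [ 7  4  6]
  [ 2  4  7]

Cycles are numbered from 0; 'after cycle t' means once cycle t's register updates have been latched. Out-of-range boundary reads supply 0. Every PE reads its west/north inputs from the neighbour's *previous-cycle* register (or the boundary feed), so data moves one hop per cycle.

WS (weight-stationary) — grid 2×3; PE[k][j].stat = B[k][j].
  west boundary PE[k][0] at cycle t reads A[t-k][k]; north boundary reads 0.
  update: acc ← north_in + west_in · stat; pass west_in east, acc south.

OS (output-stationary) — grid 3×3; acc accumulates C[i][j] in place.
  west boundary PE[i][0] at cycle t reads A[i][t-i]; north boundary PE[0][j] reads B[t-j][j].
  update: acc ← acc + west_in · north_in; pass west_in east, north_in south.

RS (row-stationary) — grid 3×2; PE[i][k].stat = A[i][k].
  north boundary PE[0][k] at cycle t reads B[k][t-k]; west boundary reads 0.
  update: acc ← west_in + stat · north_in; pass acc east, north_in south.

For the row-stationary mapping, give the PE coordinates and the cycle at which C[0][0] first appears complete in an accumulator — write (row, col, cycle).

(row, col, cycle) = (0, 1, 1)

RS: C[0][0] accumulates in PE[0][1]:
  t=0 PE[0][1]: acc=0 h=0 v=0
  t=1 PE[0][1]: acc=56 h=56 v=2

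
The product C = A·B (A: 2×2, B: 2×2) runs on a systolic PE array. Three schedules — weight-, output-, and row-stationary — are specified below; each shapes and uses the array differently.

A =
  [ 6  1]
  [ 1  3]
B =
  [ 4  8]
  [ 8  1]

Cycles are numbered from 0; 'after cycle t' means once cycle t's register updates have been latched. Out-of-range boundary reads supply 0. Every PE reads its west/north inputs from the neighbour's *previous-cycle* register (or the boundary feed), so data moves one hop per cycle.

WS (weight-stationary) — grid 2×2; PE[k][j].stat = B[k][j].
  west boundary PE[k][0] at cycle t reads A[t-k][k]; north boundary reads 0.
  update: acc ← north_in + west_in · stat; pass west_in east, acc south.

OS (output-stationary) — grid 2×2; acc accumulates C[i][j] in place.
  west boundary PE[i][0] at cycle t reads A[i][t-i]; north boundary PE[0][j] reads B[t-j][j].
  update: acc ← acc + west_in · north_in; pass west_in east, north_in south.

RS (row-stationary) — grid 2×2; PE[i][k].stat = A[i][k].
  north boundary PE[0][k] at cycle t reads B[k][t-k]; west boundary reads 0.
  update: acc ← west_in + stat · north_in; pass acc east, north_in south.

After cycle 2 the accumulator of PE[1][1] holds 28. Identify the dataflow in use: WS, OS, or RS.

dataflow = RS

— WS: 2×2; PE[1][1] trace:
  t=0 PE[1][1]: acc=0 h=0 v=0
  t=1 PE[1][1]: acc=0 h=0 v=0
  t=2 PE[1][1]: acc=49 h=1 v=49
— OS: 2×2; PE[1][1] trace:
  t=0 PE[1][1]: acc=0 h=0 v=0
  t=1 PE[1][1]: acc=0 h=0 v=0
  t=2 PE[1][1]: acc=8 h=1 v=8
— RS: 2×2; PE[1][1] trace:
  t=0 PE[1][1]: acc=0 h=0 v=0
  t=1 PE[1][1]: acc=0 h=0 v=0
  t=2 PE[1][1]: acc=28 h=28 v=8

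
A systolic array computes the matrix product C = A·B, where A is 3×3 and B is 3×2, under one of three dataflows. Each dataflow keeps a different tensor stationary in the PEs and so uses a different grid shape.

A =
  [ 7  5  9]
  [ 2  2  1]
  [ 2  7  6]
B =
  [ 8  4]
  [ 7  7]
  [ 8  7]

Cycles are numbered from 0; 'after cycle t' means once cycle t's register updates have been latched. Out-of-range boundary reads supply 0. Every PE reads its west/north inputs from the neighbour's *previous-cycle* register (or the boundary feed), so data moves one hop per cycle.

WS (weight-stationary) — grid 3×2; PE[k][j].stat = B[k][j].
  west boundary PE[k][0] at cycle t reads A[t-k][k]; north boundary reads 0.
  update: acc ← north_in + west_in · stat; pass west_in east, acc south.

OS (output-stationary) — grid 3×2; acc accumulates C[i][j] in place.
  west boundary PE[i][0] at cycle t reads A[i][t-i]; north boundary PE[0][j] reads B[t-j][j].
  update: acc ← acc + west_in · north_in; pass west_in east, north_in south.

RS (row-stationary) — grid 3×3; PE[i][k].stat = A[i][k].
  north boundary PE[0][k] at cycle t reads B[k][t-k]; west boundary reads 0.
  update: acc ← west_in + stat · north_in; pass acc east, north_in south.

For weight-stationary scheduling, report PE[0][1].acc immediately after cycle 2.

PE[0][1].acc = 8

WS on a 3×2 grid — tracing PE[0][1] and its feeders:
  cycle 0: PE[0][0] → acc 56, east 7, south 56
  cycle 0: PE[0][1] → acc 0, east 0, south 0
  cycle 1: PE[0][0] → acc 16, east 2, south 16
  cycle 1: PE[0][1] → acc 28, east 7, south 28
  cycle 2: PE[0][0] → acc 16, east 2, south 16
  cycle 2: PE[0][1] → acc 8, east 2, south 8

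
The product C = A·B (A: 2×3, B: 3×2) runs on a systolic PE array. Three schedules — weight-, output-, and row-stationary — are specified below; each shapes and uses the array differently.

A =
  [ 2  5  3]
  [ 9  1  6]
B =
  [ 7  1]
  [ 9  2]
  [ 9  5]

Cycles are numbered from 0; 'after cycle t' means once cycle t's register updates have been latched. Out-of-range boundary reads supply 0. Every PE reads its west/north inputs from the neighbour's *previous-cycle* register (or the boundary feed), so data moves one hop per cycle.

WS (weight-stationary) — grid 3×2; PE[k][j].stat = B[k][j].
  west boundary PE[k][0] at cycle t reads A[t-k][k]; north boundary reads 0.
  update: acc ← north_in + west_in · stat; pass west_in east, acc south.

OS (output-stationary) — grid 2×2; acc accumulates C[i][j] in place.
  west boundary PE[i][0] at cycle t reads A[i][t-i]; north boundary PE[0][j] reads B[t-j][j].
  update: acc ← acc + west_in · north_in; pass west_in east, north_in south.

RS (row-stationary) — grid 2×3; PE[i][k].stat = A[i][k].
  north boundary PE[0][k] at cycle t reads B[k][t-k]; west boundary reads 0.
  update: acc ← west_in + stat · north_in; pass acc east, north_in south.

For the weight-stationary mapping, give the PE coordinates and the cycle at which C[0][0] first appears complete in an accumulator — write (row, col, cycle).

(row, col, cycle) = (2, 0, 2)

WS: C[0][0] accumulates in PE[2][0]:
  0: (2,0).acc=0  regs=<0,0>
  1: (2,0).acc=0  regs=<0,0>
  2: (2,0).acc=86  regs=<3,86>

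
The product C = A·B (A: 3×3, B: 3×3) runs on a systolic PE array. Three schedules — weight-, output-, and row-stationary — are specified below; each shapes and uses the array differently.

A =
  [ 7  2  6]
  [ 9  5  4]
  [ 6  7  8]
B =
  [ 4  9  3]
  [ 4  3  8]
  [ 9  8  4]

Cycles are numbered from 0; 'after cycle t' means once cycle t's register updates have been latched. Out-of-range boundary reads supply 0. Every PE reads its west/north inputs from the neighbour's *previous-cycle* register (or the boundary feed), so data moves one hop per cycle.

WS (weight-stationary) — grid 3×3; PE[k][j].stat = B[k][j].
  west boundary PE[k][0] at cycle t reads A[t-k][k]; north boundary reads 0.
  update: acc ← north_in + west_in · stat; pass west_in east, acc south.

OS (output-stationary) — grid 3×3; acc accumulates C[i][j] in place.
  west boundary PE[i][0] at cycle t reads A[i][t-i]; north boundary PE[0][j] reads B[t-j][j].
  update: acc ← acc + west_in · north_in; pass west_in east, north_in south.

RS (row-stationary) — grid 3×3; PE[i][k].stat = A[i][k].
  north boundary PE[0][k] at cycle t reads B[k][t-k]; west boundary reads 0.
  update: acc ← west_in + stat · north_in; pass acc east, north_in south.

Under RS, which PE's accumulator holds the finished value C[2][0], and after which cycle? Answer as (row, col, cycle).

RS: C[2][0] accumulates in PE[2][2]:
  after 0 — PE[2][2] acc=0, pass-E 0, pass-S 0
  after 1 — PE[2][2] acc=0, pass-E 0, pass-S 0
  after 2 — PE[2][2] acc=0, pass-E 0, pass-S 0
  after 3 — PE[2][2] acc=0, pass-E 0, pass-S 0
  after 4 — PE[2][2] acc=124, pass-E 124, pass-S 9

(row, col, cycle) = (2, 2, 4)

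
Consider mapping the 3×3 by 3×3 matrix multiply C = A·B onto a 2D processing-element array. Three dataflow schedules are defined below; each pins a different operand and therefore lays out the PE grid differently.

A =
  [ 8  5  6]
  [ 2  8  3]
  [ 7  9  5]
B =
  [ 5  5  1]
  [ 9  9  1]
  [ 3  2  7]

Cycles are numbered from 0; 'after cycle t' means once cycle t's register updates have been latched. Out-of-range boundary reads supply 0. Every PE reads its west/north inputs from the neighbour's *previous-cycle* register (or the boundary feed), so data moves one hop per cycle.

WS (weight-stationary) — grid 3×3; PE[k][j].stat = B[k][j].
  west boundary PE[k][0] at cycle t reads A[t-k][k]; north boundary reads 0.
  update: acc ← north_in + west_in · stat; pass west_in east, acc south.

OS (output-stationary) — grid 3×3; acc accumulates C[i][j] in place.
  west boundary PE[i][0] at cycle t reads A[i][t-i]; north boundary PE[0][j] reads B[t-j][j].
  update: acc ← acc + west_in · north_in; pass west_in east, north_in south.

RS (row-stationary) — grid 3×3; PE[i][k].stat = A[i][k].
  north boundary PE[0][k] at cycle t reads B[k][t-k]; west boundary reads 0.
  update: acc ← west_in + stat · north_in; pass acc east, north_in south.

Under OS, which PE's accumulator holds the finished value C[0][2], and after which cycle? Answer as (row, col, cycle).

(row, col, cycle) = (0, 2, 4)

OS: C[0][2] accumulates in PE[0][2]:
  c0 r0c2: 0 / 0 / 0
  c1 r0c2: 0 / 0 / 0
  c2 r0c2: 8 / 8 / 1
  c3 r0c2: 13 / 5 / 1
  c4 r0c2: 55 / 6 / 7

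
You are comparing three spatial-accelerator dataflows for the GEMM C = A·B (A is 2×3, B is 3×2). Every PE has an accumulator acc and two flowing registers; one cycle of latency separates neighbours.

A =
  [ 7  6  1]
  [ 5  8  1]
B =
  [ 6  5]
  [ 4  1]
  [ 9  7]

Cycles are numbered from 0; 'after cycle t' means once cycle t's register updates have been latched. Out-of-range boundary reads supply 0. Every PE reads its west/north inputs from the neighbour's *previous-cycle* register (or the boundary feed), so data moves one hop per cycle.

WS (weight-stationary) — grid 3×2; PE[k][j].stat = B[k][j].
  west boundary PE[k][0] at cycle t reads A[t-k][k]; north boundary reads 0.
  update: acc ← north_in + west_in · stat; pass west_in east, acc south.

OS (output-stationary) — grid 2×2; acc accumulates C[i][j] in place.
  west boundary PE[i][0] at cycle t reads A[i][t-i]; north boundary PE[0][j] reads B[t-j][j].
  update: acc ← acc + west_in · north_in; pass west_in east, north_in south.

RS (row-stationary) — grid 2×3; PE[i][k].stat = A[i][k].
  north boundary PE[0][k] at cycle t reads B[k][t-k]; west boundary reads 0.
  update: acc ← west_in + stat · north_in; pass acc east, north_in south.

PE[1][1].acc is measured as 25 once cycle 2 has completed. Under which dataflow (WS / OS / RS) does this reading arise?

dataflow = OS

Under WS (3×2), PE[1][1]:
  0: (1,1).acc=0  regs=<0,0>
  1: (1,1).acc=0  regs=<0,0>
  2: (1,1).acc=41  regs=<6,41>
Under OS (2×2), PE[1][1]:
  0: (1,1).acc=0  regs=<0,0>
  1: (1,1).acc=0  regs=<0,0>
  2: (1,1).acc=25  regs=<5,5>
Under RS (2×3), PE[1][1]:
  0: (1,1).acc=0  regs=<0,0>
  1: (1,1).acc=0  regs=<0,0>
  2: (1,1).acc=62  regs=<62,4>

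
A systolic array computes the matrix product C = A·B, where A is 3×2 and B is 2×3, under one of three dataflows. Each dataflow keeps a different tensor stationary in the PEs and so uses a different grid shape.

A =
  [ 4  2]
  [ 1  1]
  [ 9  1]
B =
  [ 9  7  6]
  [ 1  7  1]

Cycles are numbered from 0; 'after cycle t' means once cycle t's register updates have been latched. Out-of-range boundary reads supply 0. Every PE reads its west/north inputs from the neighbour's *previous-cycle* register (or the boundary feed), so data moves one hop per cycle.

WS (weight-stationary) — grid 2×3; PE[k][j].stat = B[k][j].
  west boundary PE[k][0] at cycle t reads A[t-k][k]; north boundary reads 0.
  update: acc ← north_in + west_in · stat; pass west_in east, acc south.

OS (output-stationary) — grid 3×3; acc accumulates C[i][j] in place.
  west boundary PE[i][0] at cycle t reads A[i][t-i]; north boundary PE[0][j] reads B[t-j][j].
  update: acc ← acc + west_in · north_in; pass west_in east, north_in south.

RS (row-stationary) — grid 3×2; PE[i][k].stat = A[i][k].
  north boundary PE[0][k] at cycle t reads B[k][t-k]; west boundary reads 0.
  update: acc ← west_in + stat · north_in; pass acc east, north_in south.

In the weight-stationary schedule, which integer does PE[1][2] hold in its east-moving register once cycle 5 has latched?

Tracing WS — 2×3 array, target PE[1][2]:
  step 0 · PE0,2: acc=0; fwd→0 fwd↓0
  step 0 · PE1,1: acc=0; fwd→0 fwd↓0
  step 0 · PE1,2: acc=0; fwd→0 fwd↓0
  step 1 · PE0,2: acc=0; fwd→0 fwd↓0
  step 1 · PE1,1: acc=0; fwd→0 fwd↓0
  step 1 · PE1,2: acc=0; fwd→0 fwd↓0
  step 2 · PE0,2: acc=24; fwd→4 fwd↓24
  step 2 · PE1,1: acc=42; fwd→2 fwd↓42
  step 2 · PE1,2: acc=0; fwd→0 fwd↓0
  step 3 · PE0,2: acc=6; fwd→1 fwd↓6
  step 3 · PE1,1: acc=14; fwd→1 fwd↓14
  step 3 · PE1,2: acc=26; fwd→2 fwd↓26
  step 4 · PE0,2: acc=54; fwd→9 fwd↓54
  step 4 · PE1,1: acc=70; fwd→1 fwd↓70
  step 4 · PE1,2: acc=7; fwd→1 fwd↓7
  step 5 · PE0,2: acc=0; fwd→0 fwd↓0
  step 5 · PE1,1: acc=0; fwd→0 fwd↓0
  step 5 · PE1,2: acc=55; fwd→1 fwd↓55

register = 1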